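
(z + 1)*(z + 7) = z^2 + 8*z + 7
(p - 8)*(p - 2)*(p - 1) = p^3 - 11*p^2 + 26*p - 16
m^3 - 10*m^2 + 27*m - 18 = (m - 6)*(m - 3)*(m - 1)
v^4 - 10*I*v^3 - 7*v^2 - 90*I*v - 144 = (v - 8*I)*(v - 3*I)*(v - 2*I)*(v + 3*I)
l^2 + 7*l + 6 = (l + 1)*(l + 6)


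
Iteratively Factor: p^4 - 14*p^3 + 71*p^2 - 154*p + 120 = (p - 4)*(p^3 - 10*p^2 + 31*p - 30) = (p - 4)*(p - 2)*(p^2 - 8*p + 15) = (p - 4)*(p - 3)*(p - 2)*(p - 5)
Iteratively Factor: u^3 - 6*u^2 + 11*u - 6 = (u - 2)*(u^2 - 4*u + 3) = (u - 2)*(u - 1)*(u - 3)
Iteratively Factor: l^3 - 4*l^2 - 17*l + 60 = (l - 3)*(l^2 - l - 20) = (l - 5)*(l - 3)*(l + 4)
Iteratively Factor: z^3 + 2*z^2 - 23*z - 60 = (z - 5)*(z^2 + 7*z + 12) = (z - 5)*(z + 3)*(z + 4)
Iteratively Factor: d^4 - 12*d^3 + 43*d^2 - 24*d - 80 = (d - 4)*(d^3 - 8*d^2 + 11*d + 20) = (d - 4)*(d + 1)*(d^2 - 9*d + 20) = (d - 4)^2*(d + 1)*(d - 5)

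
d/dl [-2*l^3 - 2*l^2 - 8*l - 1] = -6*l^2 - 4*l - 8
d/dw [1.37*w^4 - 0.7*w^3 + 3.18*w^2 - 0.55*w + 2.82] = 5.48*w^3 - 2.1*w^2 + 6.36*w - 0.55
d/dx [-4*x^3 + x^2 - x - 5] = -12*x^2 + 2*x - 1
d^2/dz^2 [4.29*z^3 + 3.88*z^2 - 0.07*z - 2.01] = 25.74*z + 7.76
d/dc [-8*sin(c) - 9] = -8*cos(c)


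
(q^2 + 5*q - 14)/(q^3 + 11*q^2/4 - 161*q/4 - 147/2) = 4*(q - 2)/(4*q^2 - 17*q - 42)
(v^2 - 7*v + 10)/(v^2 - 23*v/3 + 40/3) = 3*(v - 2)/(3*v - 8)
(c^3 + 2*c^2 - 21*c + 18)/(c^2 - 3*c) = c + 5 - 6/c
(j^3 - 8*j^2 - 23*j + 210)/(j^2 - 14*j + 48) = (j^2 - 2*j - 35)/(j - 8)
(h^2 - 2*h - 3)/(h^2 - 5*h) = (h^2 - 2*h - 3)/(h*(h - 5))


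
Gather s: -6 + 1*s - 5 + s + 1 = 2*s - 10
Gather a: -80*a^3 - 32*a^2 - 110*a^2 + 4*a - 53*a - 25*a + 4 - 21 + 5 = -80*a^3 - 142*a^2 - 74*a - 12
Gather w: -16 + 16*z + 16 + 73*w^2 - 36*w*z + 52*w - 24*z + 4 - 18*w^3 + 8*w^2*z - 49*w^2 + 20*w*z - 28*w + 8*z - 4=-18*w^3 + w^2*(8*z + 24) + w*(24 - 16*z)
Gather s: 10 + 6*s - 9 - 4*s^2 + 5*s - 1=-4*s^2 + 11*s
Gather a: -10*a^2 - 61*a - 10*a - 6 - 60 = -10*a^2 - 71*a - 66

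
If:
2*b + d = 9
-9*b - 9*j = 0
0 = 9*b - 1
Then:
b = 1/9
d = 79/9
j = -1/9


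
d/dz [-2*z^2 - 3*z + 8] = -4*z - 3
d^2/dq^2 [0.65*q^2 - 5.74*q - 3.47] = 1.30000000000000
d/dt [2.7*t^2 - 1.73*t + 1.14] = 5.4*t - 1.73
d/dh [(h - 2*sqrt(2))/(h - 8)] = 2*(-4 + sqrt(2))/(h - 8)^2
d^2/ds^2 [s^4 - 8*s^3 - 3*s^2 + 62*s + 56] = 12*s^2 - 48*s - 6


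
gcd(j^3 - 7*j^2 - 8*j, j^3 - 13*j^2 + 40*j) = j^2 - 8*j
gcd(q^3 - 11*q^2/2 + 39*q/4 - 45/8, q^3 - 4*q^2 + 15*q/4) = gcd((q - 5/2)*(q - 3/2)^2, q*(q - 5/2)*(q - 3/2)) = q^2 - 4*q + 15/4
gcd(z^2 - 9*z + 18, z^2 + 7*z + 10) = 1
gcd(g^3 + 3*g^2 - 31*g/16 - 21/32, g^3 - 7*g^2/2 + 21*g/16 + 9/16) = g^2 - g/2 - 3/16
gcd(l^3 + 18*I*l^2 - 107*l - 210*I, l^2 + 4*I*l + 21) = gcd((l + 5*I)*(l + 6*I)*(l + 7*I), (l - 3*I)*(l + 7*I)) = l + 7*I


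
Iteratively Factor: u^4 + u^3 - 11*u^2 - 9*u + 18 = (u - 1)*(u^3 + 2*u^2 - 9*u - 18) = (u - 3)*(u - 1)*(u^2 + 5*u + 6) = (u - 3)*(u - 1)*(u + 3)*(u + 2)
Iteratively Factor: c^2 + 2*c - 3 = (c - 1)*(c + 3)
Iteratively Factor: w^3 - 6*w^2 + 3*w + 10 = (w - 2)*(w^2 - 4*w - 5) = (w - 2)*(w + 1)*(w - 5)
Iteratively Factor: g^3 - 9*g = (g + 3)*(g^2 - 3*g) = g*(g + 3)*(g - 3)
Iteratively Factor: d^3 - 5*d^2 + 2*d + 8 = (d - 4)*(d^2 - d - 2) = (d - 4)*(d + 1)*(d - 2)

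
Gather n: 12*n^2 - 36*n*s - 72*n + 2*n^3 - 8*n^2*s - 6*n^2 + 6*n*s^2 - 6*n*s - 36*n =2*n^3 + n^2*(6 - 8*s) + n*(6*s^2 - 42*s - 108)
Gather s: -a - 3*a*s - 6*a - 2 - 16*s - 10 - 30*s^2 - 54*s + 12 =-7*a - 30*s^2 + s*(-3*a - 70)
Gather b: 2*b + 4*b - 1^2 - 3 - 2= 6*b - 6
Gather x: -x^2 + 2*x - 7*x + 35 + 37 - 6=-x^2 - 5*x + 66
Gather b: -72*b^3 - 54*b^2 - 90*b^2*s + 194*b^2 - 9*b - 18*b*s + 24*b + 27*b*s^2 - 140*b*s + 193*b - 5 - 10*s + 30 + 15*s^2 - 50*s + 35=-72*b^3 + b^2*(140 - 90*s) + b*(27*s^2 - 158*s + 208) + 15*s^2 - 60*s + 60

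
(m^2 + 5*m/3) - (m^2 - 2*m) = 11*m/3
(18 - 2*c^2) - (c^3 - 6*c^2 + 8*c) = -c^3 + 4*c^2 - 8*c + 18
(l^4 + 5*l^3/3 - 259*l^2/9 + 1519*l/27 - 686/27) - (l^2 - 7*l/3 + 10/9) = l^4 + 5*l^3/3 - 268*l^2/9 + 1582*l/27 - 716/27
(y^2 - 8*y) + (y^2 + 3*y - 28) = 2*y^2 - 5*y - 28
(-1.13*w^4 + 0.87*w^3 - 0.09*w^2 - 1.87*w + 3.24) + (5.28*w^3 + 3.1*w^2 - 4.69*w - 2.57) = -1.13*w^4 + 6.15*w^3 + 3.01*w^2 - 6.56*w + 0.67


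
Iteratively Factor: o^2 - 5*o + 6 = (o - 3)*(o - 2)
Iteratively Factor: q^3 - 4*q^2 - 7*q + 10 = (q + 2)*(q^2 - 6*q + 5) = (q - 1)*(q + 2)*(q - 5)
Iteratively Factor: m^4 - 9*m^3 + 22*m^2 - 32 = (m - 2)*(m^3 - 7*m^2 + 8*m + 16) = (m - 4)*(m - 2)*(m^2 - 3*m - 4) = (m - 4)*(m - 2)*(m + 1)*(m - 4)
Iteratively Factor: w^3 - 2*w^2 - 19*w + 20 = (w - 1)*(w^2 - w - 20) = (w - 5)*(w - 1)*(w + 4)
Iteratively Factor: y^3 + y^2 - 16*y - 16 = (y - 4)*(y^2 + 5*y + 4) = (y - 4)*(y + 4)*(y + 1)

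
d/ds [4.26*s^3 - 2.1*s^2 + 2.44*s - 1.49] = 12.78*s^2 - 4.2*s + 2.44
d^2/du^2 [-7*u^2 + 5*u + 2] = -14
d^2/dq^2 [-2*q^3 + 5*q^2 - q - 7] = 10 - 12*q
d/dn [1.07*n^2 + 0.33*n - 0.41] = 2.14*n + 0.33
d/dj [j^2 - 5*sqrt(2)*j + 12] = 2*j - 5*sqrt(2)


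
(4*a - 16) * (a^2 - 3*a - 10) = 4*a^3 - 28*a^2 + 8*a + 160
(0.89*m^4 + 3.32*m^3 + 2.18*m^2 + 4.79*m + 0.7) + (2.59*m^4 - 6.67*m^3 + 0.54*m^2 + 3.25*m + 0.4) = 3.48*m^4 - 3.35*m^3 + 2.72*m^2 + 8.04*m + 1.1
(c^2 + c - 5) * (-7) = -7*c^2 - 7*c + 35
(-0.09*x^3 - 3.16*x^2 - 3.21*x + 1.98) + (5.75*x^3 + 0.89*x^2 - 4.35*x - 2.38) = 5.66*x^3 - 2.27*x^2 - 7.56*x - 0.4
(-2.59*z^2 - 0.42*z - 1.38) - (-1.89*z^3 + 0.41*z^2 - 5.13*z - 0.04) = 1.89*z^3 - 3.0*z^2 + 4.71*z - 1.34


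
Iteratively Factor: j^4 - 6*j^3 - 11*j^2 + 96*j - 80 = (j - 5)*(j^3 - j^2 - 16*j + 16) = (j - 5)*(j - 4)*(j^2 + 3*j - 4) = (j - 5)*(j - 4)*(j - 1)*(j + 4)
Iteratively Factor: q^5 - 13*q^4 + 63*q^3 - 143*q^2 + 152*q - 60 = (q - 1)*(q^4 - 12*q^3 + 51*q^2 - 92*q + 60) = (q - 5)*(q - 1)*(q^3 - 7*q^2 + 16*q - 12) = (q - 5)*(q - 2)*(q - 1)*(q^2 - 5*q + 6) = (q - 5)*(q - 2)^2*(q - 1)*(q - 3)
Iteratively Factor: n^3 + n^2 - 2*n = (n - 1)*(n^2 + 2*n) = n*(n - 1)*(n + 2)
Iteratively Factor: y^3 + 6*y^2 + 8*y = (y + 2)*(y^2 + 4*y) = y*(y + 2)*(y + 4)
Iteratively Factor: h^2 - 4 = (h - 2)*(h + 2)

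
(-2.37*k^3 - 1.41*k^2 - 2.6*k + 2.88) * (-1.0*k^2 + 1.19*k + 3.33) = 2.37*k^5 - 1.4103*k^4 - 6.97*k^3 - 10.6693*k^2 - 5.2308*k + 9.5904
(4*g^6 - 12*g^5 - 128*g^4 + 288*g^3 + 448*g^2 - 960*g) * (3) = 12*g^6 - 36*g^5 - 384*g^4 + 864*g^3 + 1344*g^2 - 2880*g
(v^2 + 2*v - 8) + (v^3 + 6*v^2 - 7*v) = v^3 + 7*v^2 - 5*v - 8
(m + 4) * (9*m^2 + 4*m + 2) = 9*m^3 + 40*m^2 + 18*m + 8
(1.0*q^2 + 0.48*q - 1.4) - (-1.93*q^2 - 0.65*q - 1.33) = 2.93*q^2 + 1.13*q - 0.0699999999999998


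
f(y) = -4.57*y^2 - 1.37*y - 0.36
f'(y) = -9.14*y - 1.37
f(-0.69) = -1.59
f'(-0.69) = 4.94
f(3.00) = -45.60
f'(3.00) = -28.79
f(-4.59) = -90.35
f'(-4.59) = 40.58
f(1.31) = -10.00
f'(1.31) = -13.34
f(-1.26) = -5.89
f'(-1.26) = 10.15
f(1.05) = -6.84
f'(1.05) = -10.97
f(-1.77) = -12.25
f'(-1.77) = 14.81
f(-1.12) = -4.56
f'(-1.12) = 8.87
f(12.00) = -674.88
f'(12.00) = -111.05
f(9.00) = -382.86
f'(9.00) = -83.63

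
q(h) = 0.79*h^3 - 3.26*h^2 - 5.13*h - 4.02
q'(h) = 2.37*h^2 - 6.52*h - 5.13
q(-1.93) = -11.94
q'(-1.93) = 16.28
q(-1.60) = -7.39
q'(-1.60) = 11.37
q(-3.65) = -67.14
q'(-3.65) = 50.24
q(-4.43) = -113.95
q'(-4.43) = 70.26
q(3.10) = -27.72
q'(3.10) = -2.57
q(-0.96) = -2.80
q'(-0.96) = 3.31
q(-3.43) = -56.66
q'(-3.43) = 45.12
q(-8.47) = -674.48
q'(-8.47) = 220.12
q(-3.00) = -39.30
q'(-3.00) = 35.76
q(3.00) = -27.42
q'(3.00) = -3.36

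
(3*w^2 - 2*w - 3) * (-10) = -30*w^2 + 20*w + 30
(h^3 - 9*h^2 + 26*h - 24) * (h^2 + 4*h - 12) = h^5 - 5*h^4 - 22*h^3 + 188*h^2 - 408*h + 288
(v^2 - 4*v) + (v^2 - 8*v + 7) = 2*v^2 - 12*v + 7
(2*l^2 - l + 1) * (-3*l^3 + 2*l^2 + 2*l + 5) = -6*l^5 + 7*l^4 - l^3 + 10*l^2 - 3*l + 5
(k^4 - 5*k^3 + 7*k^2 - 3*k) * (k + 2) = k^5 - 3*k^4 - 3*k^3 + 11*k^2 - 6*k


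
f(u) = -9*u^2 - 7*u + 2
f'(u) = -18*u - 7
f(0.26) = -0.43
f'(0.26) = -11.68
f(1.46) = -27.40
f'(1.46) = -33.28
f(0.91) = -11.82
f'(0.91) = -23.38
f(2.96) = -97.57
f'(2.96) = -60.28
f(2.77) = -86.45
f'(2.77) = -56.86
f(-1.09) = -1.06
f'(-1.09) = 12.62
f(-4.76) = -168.60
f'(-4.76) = 78.68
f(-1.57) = -9.19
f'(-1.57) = 21.26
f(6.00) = -364.00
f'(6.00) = -115.00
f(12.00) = -1378.00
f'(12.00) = -223.00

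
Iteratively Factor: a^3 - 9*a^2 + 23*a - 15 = (a - 3)*(a^2 - 6*a + 5) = (a - 5)*(a - 3)*(a - 1)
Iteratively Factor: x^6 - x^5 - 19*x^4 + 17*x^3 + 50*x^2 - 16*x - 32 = (x + 1)*(x^5 - 2*x^4 - 17*x^3 + 34*x^2 + 16*x - 32) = (x + 1)^2*(x^4 - 3*x^3 - 14*x^2 + 48*x - 32) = (x - 2)*(x + 1)^2*(x^3 - x^2 - 16*x + 16) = (x - 4)*(x - 2)*(x + 1)^2*(x^2 + 3*x - 4) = (x - 4)*(x - 2)*(x + 1)^2*(x + 4)*(x - 1)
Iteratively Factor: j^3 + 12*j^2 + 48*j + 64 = (j + 4)*(j^2 + 8*j + 16) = (j + 4)^2*(j + 4)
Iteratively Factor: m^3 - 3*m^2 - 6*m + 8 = (m + 2)*(m^2 - 5*m + 4) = (m - 4)*(m + 2)*(m - 1)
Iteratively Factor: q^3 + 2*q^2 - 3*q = (q - 1)*(q^2 + 3*q) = q*(q - 1)*(q + 3)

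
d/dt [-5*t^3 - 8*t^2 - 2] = t*(-15*t - 16)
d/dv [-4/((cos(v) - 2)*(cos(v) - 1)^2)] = 4*(5 - 3*cos(v))*sin(v)/((cos(v) - 2)^2*(cos(v) - 1)^3)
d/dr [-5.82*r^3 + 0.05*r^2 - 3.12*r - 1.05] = -17.46*r^2 + 0.1*r - 3.12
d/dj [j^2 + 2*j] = 2*j + 2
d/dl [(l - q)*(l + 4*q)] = 2*l + 3*q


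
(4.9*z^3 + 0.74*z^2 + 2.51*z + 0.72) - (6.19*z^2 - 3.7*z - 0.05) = 4.9*z^3 - 5.45*z^2 + 6.21*z + 0.77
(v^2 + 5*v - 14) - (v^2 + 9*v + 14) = -4*v - 28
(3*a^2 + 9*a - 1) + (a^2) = 4*a^2 + 9*a - 1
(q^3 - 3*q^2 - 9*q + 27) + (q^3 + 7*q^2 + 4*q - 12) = 2*q^3 + 4*q^2 - 5*q + 15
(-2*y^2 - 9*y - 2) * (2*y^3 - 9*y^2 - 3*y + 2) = -4*y^5 + 83*y^3 + 41*y^2 - 12*y - 4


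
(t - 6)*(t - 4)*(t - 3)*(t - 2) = t^4 - 15*t^3 + 80*t^2 - 180*t + 144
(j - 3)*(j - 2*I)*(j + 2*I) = j^3 - 3*j^2 + 4*j - 12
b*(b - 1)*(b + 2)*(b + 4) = b^4 + 5*b^3 + 2*b^2 - 8*b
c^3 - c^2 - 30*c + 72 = (c - 4)*(c - 3)*(c + 6)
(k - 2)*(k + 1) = k^2 - k - 2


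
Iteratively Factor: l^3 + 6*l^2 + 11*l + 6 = (l + 2)*(l^2 + 4*l + 3) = (l + 2)*(l + 3)*(l + 1)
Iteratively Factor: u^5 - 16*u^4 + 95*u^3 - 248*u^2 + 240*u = (u - 4)*(u^4 - 12*u^3 + 47*u^2 - 60*u) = (u - 4)^2*(u^3 - 8*u^2 + 15*u) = u*(u - 4)^2*(u^2 - 8*u + 15) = u*(u - 5)*(u - 4)^2*(u - 3)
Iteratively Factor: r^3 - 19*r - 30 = (r - 5)*(r^2 + 5*r + 6) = (r - 5)*(r + 3)*(r + 2)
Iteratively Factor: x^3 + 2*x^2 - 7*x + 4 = (x + 4)*(x^2 - 2*x + 1) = (x - 1)*(x + 4)*(x - 1)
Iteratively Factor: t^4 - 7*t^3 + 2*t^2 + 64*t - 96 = (t - 2)*(t^3 - 5*t^2 - 8*t + 48) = (t - 4)*(t - 2)*(t^2 - t - 12) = (t - 4)*(t - 2)*(t + 3)*(t - 4)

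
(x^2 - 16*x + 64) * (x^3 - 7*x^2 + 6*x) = x^5 - 23*x^4 + 182*x^3 - 544*x^2 + 384*x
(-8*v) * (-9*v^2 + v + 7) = 72*v^3 - 8*v^2 - 56*v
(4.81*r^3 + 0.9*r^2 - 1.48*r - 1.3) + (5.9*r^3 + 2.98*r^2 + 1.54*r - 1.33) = 10.71*r^3 + 3.88*r^2 + 0.0600000000000001*r - 2.63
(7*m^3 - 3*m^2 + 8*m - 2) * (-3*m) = -21*m^4 + 9*m^3 - 24*m^2 + 6*m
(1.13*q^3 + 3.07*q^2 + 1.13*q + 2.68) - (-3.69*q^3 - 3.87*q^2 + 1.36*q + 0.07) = 4.82*q^3 + 6.94*q^2 - 0.23*q + 2.61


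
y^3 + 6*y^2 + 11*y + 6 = (y + 1)*(y + 2)*(y + 3)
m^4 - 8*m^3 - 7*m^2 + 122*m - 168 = (m - 7)*(m - 3)*(m - 2)*(m + 4)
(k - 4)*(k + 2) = k^2 - 2*k - 8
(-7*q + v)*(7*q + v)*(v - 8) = -49*q^2*v + 392*q^2 + v^3 - 8*v^2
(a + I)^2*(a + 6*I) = a^3 + 8*I*a^2 - 13*a - 6*I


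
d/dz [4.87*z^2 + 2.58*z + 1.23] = 9.74*z + 2.58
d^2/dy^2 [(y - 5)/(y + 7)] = -24/(y + 7)^3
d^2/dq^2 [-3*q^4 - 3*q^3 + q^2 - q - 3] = -36*q^2 - 18*q + 2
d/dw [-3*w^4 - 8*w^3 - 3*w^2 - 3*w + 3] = -12*w^3 - 24*w^2 - 6*w - 3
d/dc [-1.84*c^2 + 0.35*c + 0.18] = 0.35 - 3.68*c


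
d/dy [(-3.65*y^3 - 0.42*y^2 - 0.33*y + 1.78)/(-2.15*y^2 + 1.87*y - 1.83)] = (7.8475*y^4 - 13.651*y^3 + 18.5436*y^2 + 9.1912*y - 2.7247)/(4.6225*y^4 - 8.041*y^3 + 11.3659*y^2 - 6.8442*y + 3.3489)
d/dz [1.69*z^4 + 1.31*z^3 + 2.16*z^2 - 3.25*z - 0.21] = 6.76*z^3 + 3.93*z^2 + 4.32*z - 3.25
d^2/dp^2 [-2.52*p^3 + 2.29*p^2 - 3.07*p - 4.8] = 4.58 - 15.12*p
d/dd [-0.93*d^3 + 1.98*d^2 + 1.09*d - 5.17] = -2.79*d^2 + 3.96*d + 1.09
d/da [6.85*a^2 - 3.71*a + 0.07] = 13.7*a - 3.71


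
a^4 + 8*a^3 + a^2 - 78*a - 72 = (a - 3)*(a + 1)*(a + 4)*(a + 6)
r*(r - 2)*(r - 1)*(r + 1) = r^4 - 2*r^3 - r^2 + 2*r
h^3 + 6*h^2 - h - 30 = (h - 2)*(h + 3)*(h + 5)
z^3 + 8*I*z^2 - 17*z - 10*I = (z + I)*(z + 2*I)*(z + 5*I)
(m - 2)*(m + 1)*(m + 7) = m^3 + 6*m^2 - 9*m - 14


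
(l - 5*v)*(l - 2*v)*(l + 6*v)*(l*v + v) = l^4*v - l^3*v^2 + l^3*v - 32*l^2*v^3 - l^2*v^2 + 60*l*v^4 - 32*l*v^3 + 60*v^4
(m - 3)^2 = m^2 - 6*m + 9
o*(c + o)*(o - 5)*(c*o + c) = c^2*o^3 - 4*c^2*o^2 - 5*c^2*o + c*o^4 - 4*c*o^3 - 5*c*o^2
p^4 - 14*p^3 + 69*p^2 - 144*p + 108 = (p - 6)*(p - 3)^2*(p - 2)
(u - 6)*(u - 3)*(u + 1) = u^3 - 8*u^2 + 9*u + 18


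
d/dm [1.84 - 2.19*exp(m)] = -2.19*exp(m)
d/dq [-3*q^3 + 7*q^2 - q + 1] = -9*q^2 + 14*q - 1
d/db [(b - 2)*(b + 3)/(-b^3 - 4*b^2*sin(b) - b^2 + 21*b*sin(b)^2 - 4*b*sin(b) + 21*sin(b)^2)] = ((b - 2)*(b + 3)*(4*b^2*cos(b) + 3*b^2 + 8*b*sin(b) - 21*b*sin(2*b) + 4*b*cos(b) + 2*b - 21*sin(b)^2 + 4*sin(b) - 21*sin(2*b)) - (2*b + 1)*(b^3 + 4*b^2*sin(b) + b^2 - 21*b*sin(b)^2 + 4*b*sin(b) - 21*sin(b)^2))/((b + 1)^2*(b - 3*sin(b))^2*(b + 7*sin(b))^2)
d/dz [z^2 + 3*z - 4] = 2*z + 3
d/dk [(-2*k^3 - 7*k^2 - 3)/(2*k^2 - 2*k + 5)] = 2*(-2*k^4 + 4*k^3 - 8*k^2 - 29*k - 3)/(4*k^4 - 8*k^3 + 24*k^2 - 20*k + 25)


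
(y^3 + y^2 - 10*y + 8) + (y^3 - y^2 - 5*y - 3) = 2*y^3 - 15*y + 5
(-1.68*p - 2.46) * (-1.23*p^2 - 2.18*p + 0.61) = 2.0664*p^3 + 6.6882*p^2 + 4.338*p - 1.5006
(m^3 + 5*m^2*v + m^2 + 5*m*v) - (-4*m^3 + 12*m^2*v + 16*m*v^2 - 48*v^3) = 5*m^3 - 7*m^2*v + m^2 - 16*m*v^2 + 5*m*v + 48*v^3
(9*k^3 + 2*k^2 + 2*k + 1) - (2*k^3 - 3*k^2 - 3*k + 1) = 7*k^3 + 5*k^2 + 5*k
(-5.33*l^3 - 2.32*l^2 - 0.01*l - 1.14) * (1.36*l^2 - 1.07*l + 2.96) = -7.2488*l^5 + 2.5479*l^4 - 13.308*l^3 - 8.4069*l^2 + 1.1902*l - 3.3744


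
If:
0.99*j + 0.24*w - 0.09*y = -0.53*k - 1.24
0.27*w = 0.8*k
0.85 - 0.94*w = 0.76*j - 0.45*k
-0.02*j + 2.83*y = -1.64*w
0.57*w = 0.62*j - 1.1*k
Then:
No Solution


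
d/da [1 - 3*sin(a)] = -3*cos(a)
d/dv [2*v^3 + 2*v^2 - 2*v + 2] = 6*v^2 + 4*v - 2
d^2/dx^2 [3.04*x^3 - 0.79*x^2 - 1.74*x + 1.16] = 18.24*x - 1.58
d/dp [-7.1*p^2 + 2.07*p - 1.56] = 2.07 - 14.2*p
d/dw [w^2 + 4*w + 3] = 2*w + 4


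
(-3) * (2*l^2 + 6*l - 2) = -6*l^2 - 18*l + 6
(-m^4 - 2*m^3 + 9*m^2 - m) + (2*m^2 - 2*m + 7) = -m^4 - 2*m^3 + 11*m^2 - 3*m + 7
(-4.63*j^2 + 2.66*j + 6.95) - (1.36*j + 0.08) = -4.63*j^2 + 1.3*j + 6.87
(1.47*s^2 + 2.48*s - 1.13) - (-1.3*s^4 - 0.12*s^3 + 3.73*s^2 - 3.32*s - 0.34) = 1.3*s^4 + 0.12*s^3 - 2.26*s^2 + 5.8*s - 0.79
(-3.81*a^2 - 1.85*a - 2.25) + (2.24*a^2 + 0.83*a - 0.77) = -1.57*a^2 - 1.02*a - 3.02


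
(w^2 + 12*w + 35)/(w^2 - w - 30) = (w + 7)/(w - 6)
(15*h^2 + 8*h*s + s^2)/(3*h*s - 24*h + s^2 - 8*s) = (5*h + s)/(s - 8)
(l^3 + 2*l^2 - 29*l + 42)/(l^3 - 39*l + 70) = (l - 3)/(l - 5)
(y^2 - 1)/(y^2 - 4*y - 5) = (y - 1)/(y - 5)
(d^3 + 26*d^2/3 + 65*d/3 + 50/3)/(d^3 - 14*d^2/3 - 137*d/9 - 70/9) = 3*(d^2 + 7*d + 10)/(3*d^2 - 19*d - 14)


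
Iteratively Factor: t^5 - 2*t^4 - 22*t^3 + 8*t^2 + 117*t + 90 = (t + 3)*(t^4 - 5*t^3 - 7*t^2 + 29*t + 30) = (t + 2)*(t + 3)*(t^3 - 7*t^2 + 7*t + 15) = (t - 3)*(t + 2)*(t + 3)*(t^2 - 4*t - 5) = (t - 5)*(t - 3)*(t + 2)*(t + 3)*(t + 1)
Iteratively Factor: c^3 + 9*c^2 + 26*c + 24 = (c + 2)*(c^2 + 7*c + 12) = (c + 2)*(c + 3)*(c + 4)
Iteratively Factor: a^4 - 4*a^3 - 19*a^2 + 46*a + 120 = (a - 5)*(a^3 + a^2 - 14*a - 24) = (a - 5)*(a + 2)*(a^2 - a - 12) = (a - 5)*(a + 2)*(a + 3)*(a - 4)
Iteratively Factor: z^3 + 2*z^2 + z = (z + 1)*(z^2 + z) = z*(z + 1)*(z + 1)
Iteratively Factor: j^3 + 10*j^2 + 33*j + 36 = (j + 3)*(j^2 + 7*j + 12) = (j + 3)*(j + 4)*(j + 3)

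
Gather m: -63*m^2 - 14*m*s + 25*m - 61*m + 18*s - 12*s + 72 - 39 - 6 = -63*m^2 + m*(-14*s - 36) + 6*s + 27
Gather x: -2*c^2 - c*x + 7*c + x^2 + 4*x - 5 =-2*c^2 + 7*c + x^2 + x*(4 - c) - 5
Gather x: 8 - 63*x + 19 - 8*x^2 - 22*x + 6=-8*x^2 - 85*x + 33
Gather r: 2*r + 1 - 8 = 2*r - 7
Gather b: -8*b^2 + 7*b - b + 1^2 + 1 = -8*b^2 + 6*b + 2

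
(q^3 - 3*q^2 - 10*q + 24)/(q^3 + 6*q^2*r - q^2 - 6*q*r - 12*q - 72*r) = (q - 2)/(q + 6*r)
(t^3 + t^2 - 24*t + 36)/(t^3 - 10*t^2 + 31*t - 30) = (t + 6)/(t - 5)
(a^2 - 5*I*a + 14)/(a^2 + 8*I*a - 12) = (a - 7*I)/(a + 6*I)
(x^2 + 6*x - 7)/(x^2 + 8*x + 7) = (x - 1)/(x + 1)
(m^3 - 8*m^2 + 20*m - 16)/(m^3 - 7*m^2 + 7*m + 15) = (m^3 - 8*m^2 + 20*m - 16)/(m^3 - 7*m^2 + 7*m + 15)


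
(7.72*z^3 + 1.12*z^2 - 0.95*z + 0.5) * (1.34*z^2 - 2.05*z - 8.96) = 10.3448*z^5 - 14.3252*z^4 - 72.7402*z^3 - 7.4177*z^2 + 7.487*z - 4.48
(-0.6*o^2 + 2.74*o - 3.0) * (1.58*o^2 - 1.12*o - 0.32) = -0.948*o^4 + 5.0012*o^3 - 7.6168*o^2 + 2.4832*o + 0.96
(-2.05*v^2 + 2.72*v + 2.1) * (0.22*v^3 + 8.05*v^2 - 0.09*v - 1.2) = -0.451*v^5 - 15.9041*v^4 + 22.5425*v^3 + 19.1202*v^2 - 3.453*v - 2.52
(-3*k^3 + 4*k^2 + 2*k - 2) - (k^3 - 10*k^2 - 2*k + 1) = -4*k^3 + 14*k^2 + 4*k - 3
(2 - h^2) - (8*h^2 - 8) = 10 - 9*h^2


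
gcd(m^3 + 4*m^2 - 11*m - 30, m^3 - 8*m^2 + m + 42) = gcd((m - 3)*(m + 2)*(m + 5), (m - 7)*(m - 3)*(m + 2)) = m^2 - m - 6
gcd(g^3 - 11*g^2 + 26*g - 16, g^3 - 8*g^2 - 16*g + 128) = g - 8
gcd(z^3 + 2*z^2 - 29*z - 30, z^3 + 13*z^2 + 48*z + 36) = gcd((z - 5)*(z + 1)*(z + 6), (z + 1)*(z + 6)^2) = z^2 + 7*z + 6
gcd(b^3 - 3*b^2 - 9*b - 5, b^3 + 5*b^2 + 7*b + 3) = b^2 + 2*b + 1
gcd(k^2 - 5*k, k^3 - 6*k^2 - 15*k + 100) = k - 5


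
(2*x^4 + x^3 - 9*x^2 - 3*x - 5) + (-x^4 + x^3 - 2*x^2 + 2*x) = x^4 + 2*x^3 - 11*x^2 - x - 5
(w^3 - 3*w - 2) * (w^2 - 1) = w^5 - 4*w^3 - 2*w^2 + 3*w + 2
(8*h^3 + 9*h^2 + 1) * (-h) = -8*h^4 - 9*h^3 - h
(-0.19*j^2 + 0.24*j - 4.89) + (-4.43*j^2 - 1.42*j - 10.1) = -4.62*j^2 - 1.18*j - 14.99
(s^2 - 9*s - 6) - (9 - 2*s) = s^2 - 7*s - 15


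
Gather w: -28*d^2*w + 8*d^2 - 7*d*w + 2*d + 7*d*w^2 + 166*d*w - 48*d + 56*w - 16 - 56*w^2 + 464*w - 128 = 8*d^2 - 46*d + w^2*(7*d - 56) + w*(-28*d^2 + 159*d + 520) - 144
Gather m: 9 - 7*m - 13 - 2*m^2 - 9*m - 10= -2*m^2 - 16*m - 14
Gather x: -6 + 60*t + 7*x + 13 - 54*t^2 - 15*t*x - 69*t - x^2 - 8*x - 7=-54*t^2 - 9*t - x^2 + x*(-15*t - 1)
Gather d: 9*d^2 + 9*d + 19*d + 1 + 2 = 9*d^2 + 28*d + 3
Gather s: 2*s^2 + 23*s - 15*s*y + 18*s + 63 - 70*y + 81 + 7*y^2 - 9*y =2*s^2 + s*(41 - 15*y) + 7*y^2 - 79*y + 144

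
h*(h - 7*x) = h^2 - 7*h*x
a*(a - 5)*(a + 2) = a^3 - 3*a^2 - 10*a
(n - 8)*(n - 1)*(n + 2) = n^3 - 7*n^2 - 10*n + 16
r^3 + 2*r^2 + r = r*(r + 1)^2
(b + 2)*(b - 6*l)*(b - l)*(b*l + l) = b^4*l - 7*b^3*l^2 + 3*b^3*l + 6*b^2*l^3 - 21*b^2*l^2 + 2*b^2*l + 18*b*l^3 - 14*b*l^2 + 12*l^3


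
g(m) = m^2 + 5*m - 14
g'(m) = 2*m + 5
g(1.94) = -0.54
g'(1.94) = 8.88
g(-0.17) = -14.82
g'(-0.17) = 4.66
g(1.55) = -3.85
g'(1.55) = 8.10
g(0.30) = -12.41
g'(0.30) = 5.60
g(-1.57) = -19.39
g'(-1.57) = 1.86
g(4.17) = 24.24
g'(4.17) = 13.34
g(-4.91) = -14.44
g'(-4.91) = -4.82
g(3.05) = 10.55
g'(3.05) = 11.10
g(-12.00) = 70.00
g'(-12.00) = -19.00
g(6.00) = 52.00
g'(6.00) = 17.00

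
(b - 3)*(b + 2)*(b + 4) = b^3 + 3*b^2 - 10*b - 24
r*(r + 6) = r^2 + 6*r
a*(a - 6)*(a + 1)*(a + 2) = a^4 - 3*a^3 - 16*a^2 - 12*a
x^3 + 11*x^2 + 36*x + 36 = (x + 2)*(x + 3)*(x + 6)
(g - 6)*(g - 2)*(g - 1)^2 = g^4 - 10*g^3 + 29*g^2 - 32*g + 12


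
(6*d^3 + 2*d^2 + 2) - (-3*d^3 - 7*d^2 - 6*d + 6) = 9*d^3 + 9*d^2 + 6*d - 4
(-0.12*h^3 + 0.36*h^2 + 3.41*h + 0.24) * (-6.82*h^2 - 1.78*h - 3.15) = 0.8184*h^5 - 2.2416*h^4 - 23.519*h^3 - 8.8406*h^2 - 11.1687*h - 0.756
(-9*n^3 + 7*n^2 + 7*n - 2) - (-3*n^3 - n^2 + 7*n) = -6*n^3 + 8*n^2 - 2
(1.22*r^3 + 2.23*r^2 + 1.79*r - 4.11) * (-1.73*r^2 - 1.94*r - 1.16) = -2.1106*r^5 - 6.2247*r^4 - 8.8381*r^3 + 1.0509*r^2 + 5.897*r + 4.7676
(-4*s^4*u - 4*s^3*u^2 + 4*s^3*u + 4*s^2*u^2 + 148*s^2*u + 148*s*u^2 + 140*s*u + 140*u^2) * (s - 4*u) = -4*s^5*u + 12*s^4*u^2 + 4*s^4*u + 16*s^3*u^3 - 12*s^3*u^2 + 148*s^3*u - 16*s^2*u^3 - 444*s^2*u^2 + 140*s^2*u - 592*s*u^3 - 420*s*u^2 - 560*u^3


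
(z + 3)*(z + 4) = z^2 + 7*z + 12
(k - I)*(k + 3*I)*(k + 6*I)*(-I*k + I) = -I*k^4 + 8*k^3 + I*k^3 - 8*k^2 + 9*I*k^2 + 18*k - 9*I*k - 18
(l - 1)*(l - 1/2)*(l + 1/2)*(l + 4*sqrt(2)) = l^4 - l^3 + 4*sqrt(2)*l^3 - 4*sqrt(2)*l^2 - l^2/4 - sqrt(2)*l + l/4 + sqrt(2)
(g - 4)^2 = g^2 - 8*g + 16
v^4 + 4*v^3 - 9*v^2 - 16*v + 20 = (v - 2)*(v - 1)*(v + 2)*(v + 5)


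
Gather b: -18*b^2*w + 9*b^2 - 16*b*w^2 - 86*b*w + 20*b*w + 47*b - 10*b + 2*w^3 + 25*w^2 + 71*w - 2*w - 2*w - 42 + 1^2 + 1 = b^2*(9 - 18*w) + b*(-16*w^2 - 66*w + 37) + 2*w^3 + 25*w^2 + 67*w - 40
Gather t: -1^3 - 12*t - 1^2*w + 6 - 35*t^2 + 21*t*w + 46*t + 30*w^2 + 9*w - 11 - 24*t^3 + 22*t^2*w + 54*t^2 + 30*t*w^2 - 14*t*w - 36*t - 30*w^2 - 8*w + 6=-24*t^3 + t^2*(22*w + 19) + t*(30*w^2 + 7*w - 2)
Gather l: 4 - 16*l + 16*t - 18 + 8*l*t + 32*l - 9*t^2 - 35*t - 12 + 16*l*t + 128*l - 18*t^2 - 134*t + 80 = l*(24*t + 144) - 27*t^2 - 153*t + 54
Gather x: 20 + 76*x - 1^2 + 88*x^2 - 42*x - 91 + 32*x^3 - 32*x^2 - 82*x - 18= 32*x^3 + 56*x^2 - 48*x - 90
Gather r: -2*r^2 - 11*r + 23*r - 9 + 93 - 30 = -2*r^2 + 12*r + 54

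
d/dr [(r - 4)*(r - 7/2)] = 2*r - 15/2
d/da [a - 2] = 1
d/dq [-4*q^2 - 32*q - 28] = -8*q - 32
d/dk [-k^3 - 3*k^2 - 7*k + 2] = -3*k^2 - 6*k - 7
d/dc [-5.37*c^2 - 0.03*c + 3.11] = -10.74*c - 0.03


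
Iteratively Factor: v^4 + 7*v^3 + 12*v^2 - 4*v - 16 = (v + 2)*(v^3 + 5*v^2 + 2*v - 8) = (v + 2)^2*(v^2 + 3*v - 4) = (v + 2)^2*(v + 4)*(v - 1)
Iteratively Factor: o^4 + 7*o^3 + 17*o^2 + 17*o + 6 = (o + 3)*(o^3 + 4*o^2 + 5*o + 2) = (o + 2)*(o + 3)*(o^2 + 2*o + 1) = (o + 1)*(o + 2)*(o + 3)*(o + 1)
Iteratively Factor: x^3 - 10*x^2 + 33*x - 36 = (x - 4)*(x^2 - 6*x + 9) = (x - 4)*(x - 3)*(x - 3)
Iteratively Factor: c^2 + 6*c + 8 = (c + 2)*(c + 4)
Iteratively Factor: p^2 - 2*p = (p)*(p - 2)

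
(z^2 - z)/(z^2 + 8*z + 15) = z*(z - 1)/(z^2 + 8*z + 15)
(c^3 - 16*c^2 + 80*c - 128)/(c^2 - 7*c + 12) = (c^2 - 12*c + 32)/(c - 3)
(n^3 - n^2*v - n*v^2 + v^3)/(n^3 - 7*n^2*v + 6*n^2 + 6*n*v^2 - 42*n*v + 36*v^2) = (-n^2 + v^2)/(-n^2 + 6*n*v - 6*n + 36*v)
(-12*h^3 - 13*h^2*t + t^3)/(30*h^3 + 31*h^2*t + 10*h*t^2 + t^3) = (-4*h^2 - 3*h*t + t^2)/(10*h^2 + 7*h*t + t^2)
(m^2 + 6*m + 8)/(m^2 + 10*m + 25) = (m^2 + 6*m + 8)/(m^2 + 10*m + 25)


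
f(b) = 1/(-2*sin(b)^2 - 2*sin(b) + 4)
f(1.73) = 13.24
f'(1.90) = -18.68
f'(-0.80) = -0.03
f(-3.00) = 0.24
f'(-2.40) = 0.03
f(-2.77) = 0.22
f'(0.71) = 1.02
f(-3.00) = 0.24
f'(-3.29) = -0.19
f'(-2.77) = -0.03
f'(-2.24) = 0.04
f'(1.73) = -165.21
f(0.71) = 0.54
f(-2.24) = 0.23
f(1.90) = 3.16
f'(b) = (4*sin(b)*cos(b) + 2*cos(b))/(-2*sin(b)^2 - 2*sin(b) + 4)^2 = (2*sin(b) + 1)*cos(b)/(2*(sin(b)^2 + sin(b) - 2)^2)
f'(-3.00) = -0.08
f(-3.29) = 0.27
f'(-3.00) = -0.08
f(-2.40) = 0.23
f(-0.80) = 0.23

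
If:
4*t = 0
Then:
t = 0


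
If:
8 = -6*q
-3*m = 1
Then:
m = -1/3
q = -4/3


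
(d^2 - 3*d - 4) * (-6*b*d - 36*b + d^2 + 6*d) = -6*b*d^3 - 18*b*d^2 + 132*b*d + 144*b + d^4 + 3*d^3 - 22*d^2 - 24*d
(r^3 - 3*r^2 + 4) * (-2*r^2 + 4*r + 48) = -2*r^5 + 10*r^4 + 36*r^3 - 152*r^2 + 16*r + 192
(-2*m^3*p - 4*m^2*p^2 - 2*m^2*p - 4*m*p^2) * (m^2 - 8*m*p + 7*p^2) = -2*m^5*p + 12*m^4*p^2 - 2*m^4*p + 18*m^3*p^3 + 12*m^3*p^2 - 28*m^2*p^4 + 18*m^2*p^3 - 28*m*p^4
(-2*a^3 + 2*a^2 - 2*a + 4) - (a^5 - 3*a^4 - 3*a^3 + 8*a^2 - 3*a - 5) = -a^5 + 3*a^4 + a^3 - 6*a^2 + a + 9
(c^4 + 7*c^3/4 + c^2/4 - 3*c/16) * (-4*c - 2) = -4*c^5 - 9*c^4 - 9*c^3/2 + c^2/4 + 3*c/8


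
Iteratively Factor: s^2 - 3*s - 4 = (s - 4)*(s + 1)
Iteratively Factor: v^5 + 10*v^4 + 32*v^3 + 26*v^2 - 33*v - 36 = (v + 4)*(v^4 + 6*v^3 + 8*v^2 - 6*v - 9) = (v + 3)*(v + 4)*(v^3 + 3*v^2 - v - 3) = (v + 3)^2*(v + 4)*(v^2 - 1) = (v - 1)*(v + 3)^2*(v + 4)*(v + 1)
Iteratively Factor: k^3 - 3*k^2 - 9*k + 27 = (k + 3)*(k^2 - 6*k + 9) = (k - 3)*(k + 3)*(k - 3)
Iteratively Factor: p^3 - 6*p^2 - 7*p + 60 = (p - 4)*(p^2 - 2*p - 15) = (p - 4)*(p + 3)*(p - 5)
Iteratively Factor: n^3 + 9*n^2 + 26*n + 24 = (n + 4)*(n^2 + 5*n + 6) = (n + 2)*(n + 4)*(n + 3)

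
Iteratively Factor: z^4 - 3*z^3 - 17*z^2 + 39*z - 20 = (z - 1)*(z^3 - 2*z^2 - 19*z + 20) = (z - 5)*(z - 1)*(z^2 + 3*z - 4) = (z - 5)*(z - 1)*(z + 4)*(z - 1)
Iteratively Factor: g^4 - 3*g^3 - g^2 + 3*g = (g - 1)*(g^3 - 2*g^2 - 3*g) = g*(g - 1)*(g^2 - 2*g - 3) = g*(g - 3)*(g - 1)*(g + 1)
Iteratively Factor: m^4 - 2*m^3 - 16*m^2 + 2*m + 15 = (m + 1)*(m^3 - 3*m^2 - 13*m + 15) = (m - 5)*(m + 1)*(m^2 + 2*m - 3) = (m - 5)*(m - 1)*(m + 1)*(m + 3)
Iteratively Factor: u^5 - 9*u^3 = (u)*(u^4 - 9*u^2) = u^2*(u^3 - 9*u) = u^2*(u - 3)*(u^2 + 3*u) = u^2*(u - 3)*(u + 3)*(u)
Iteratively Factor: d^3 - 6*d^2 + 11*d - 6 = (d - 3)*(d^2 - 3*d + 2) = (d - 3)*(d - 2)*(d - 1)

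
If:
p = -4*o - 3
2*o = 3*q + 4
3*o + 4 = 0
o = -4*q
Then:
No Solution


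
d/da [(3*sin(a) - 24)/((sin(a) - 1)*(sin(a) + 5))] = 3*(16*sin(a) + cos(a)^2 + 26)*cos(a)/((sin(a) - 1)^2*(sin(a) + 5)^2)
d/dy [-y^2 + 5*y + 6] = 5 - 2*y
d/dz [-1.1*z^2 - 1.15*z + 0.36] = -2.2*z - 1.15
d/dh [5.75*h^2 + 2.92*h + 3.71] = 11.5*h + 2.92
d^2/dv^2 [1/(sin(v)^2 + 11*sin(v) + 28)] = (-4*sin(v)^4 - 33*sin(v)^3 - 3*sin(v)^2 + 374*sin(v) + 186)/(sin(v)^2 + 11*sin(v) + 28)^3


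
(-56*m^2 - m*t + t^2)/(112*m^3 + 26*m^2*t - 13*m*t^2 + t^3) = (7*m + t)/(-14*m^2 - 5*m*t + t^2)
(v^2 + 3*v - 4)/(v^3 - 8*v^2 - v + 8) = (v + 4)/(v^2 - 7*v - 8)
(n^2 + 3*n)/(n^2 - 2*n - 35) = n*(n + 3)/(n^2 - 2*n - 35)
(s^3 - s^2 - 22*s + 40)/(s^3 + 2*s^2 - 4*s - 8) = (s^2 + s - 20)/(s^2 + 4*s + 4)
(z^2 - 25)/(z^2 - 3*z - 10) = (z + 5)/(z + 2)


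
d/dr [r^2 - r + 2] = 2*r - 1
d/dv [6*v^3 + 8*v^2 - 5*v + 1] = 18*v^2 + 16*v - 5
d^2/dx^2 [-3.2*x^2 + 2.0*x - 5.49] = -6.40000000000000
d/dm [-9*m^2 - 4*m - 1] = -18*m - 4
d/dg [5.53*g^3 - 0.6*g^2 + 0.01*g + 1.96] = 16.59*g^2 - 1.2*g + 0.01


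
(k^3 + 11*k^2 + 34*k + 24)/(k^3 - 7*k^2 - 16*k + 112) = (k^2 + 7*k + 6)/(k^2 - 11*k + 28)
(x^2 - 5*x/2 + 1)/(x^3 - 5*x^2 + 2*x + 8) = (x - 1/2)/(x^2 - 3*x - 4)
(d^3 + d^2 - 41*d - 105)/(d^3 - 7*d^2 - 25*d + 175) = (d + 3)/(d - 5)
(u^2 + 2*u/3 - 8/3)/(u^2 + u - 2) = (u - 4/3)/(u - 1)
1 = 1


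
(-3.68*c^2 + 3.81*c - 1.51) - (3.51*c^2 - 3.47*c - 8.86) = -7.19*c^2 + 7.28*c + 7.35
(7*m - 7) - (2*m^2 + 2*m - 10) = -2*m^2 + 5*m + 3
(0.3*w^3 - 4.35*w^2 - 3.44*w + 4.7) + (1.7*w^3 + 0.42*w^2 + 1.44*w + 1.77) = 2.0*w^3 - 3.93*w^2 - 2.0*w + 6.47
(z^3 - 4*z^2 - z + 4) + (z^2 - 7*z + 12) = z^3 - 3*z^2 - 8*z + 16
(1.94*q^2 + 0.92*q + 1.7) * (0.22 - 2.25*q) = -4.365*q^3 - 1.6432*q^2 - 3.6226*q + 0.374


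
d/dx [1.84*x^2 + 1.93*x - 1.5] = 3.68*x + 1.93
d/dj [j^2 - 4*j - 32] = 2*j - 4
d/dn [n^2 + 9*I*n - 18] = 2*n + 9*I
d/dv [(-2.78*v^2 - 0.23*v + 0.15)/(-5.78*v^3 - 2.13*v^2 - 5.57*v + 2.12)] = (-16.0684*v^4 - 2.6588*v^3 + 17.5957*v^2 - 11.1482*v + 0.3479)/(33.4084*v^6 + 24.6228*v^5 + 68.9261*v^4 - 0.779*v^3 + 21.9937*v^2 - 23.6168*v + 4.4944)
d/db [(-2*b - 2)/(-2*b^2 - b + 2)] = 2*(2*b^2 + b - (b + 1)*(4*b + 1) - 2)/(2*b^2 + b - 2)^2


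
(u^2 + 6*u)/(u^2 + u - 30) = u/(u - 5)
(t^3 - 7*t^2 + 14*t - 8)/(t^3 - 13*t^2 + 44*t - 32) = (t - 2)/(t - 8)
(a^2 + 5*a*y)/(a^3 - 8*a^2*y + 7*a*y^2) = (a + 5*y)/(a^2 - 8*a*y + 7*y^2)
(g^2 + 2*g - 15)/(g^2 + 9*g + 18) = (g^2 + 2*g - 15)/(g^2 + 9*g + 18)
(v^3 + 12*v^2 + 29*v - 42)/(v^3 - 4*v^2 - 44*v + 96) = (v^2 + 6*v - 7)/(v^2 - 10*v + 16)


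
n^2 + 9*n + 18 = (n + 3)*(n + 6)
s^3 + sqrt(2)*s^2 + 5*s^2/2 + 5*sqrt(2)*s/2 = s*(s + 5/2)*(s + sqrt(2))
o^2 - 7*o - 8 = (o - 8)*(o + 1)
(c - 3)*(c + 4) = c^2 + c - 12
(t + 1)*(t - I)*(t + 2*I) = t^3 + t^2 + I*t^2 + 2*t + I*t + 2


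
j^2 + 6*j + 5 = (j + 1)*(j + 5)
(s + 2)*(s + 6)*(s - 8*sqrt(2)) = s^3 - 8*sqrt(2)*s^2 + 8*s^2 - 64*sqrt(2)*s + 12*s - 96*sqrt(2)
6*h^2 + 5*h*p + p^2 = (2*h + p)*(3*h + p)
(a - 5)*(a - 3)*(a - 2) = a^3 - 10*a^2 + 31*a - 30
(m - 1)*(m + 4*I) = m^2 - m + 4*I*m - 4*I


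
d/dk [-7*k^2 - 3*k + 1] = -14*k - 3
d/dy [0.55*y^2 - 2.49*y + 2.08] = 1.1*y - 2.49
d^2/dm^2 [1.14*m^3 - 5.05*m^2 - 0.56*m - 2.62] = 6.84*m - 10.1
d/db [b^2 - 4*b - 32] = 2*b - 4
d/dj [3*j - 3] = 3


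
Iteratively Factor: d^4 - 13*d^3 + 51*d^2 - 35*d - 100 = (d - 5)*(d^3 - 8*d^2 + 11*d + 20) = (d - 5)*(d + 1)*(d^2 - 9*d + 20) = (d - 5)*(d - 4)*(d + 1)*(d - 5)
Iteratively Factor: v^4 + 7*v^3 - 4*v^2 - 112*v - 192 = (v + 4)*(v^3 + 3*v^2 - 16*v - 48) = (v + 4)^2*(v^2 - v - 12) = (v - 4)*(v + 4)^2*(v + 3)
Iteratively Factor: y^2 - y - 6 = (y - 3)*(y + 2)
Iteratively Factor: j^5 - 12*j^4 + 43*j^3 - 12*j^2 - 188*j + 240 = (j + 2)*(j^4 - 14*j^3 + 71*j^2 - 154*j + 120) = (j - 5)*(j + 2)*(j^3 - 9*j^2 + 26*j - 24) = (j - 5)*(j - 4)*(j + 2)*(j^2 - 5*j + 6) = (j - 5)*(j - 4)*(j - 3)*(j + 2)*(j - 2)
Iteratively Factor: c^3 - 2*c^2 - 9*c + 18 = (c + 3)*(c^2 - 5*c + 6) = (c - 2)*(c + 3)*(c - 3)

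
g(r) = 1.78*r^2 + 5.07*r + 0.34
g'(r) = 3.56*r + 5.07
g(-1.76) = -3.07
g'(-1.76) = -1.20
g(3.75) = 44.38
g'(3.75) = 18.42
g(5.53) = 82.81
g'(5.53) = 24.76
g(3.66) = 42.74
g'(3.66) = 18.10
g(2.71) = 27.15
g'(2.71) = 14.72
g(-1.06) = -3.03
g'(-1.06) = 1.30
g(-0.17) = -0.47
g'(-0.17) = 4.46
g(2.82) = 28.79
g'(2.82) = 15.11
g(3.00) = 31.57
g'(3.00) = 15.75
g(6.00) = 94.84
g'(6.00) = 26.43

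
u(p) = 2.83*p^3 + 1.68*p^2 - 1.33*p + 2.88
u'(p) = 8.49*p^2 + 3.36*p - 1.33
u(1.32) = 10.56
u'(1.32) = 17.90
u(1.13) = 7.61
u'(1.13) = 13.31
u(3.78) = 174.71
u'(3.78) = 132.68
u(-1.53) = -1.29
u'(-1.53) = 13.40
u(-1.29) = 1.32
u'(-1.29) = 8.46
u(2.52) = 55.49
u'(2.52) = 61.05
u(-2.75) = -39.61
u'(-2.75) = 53.64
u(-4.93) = -288.83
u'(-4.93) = 188.45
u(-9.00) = -1912.14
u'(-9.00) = 656.12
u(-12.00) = -4629.48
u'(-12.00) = 1180.91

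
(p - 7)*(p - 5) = p^2 - 12*p + 35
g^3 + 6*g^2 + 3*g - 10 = (g - 1)*(g + 2)*(g + 5)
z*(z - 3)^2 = z^3 - 6*z^2 + 9*z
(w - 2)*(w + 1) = w^2 - w - 2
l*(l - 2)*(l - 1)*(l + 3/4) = l^4 - 9*l^3/4 - l^2/4 + 3*l/2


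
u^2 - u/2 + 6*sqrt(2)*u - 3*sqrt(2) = (u - 1/2)*(u + 6*sqrt(2))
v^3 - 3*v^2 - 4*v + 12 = (v - 3)*(v - 2)*(v + 2)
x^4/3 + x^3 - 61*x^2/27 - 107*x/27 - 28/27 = (x/3 + 1/3)*(x - 7/3)*(x + 1/3)*(x + 4)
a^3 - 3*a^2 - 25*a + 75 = (a - 5)*(a - 3)*(a + 5)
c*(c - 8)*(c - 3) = c^3 - 11*c^2 + 24*c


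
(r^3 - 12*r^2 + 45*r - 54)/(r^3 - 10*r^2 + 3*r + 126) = (r^2 - 6*r + 9)/(r^2 - 4*r - 21)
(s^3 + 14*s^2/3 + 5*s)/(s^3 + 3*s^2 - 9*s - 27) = s*(3*s + 5)/(3*(s^2 - 9))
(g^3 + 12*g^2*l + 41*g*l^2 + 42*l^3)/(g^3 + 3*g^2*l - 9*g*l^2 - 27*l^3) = (g^2 + 9*g*l + 14*l^2)/(g^2 - 9*l^2)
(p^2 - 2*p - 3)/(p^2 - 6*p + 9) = (p + 1)/(p - 3)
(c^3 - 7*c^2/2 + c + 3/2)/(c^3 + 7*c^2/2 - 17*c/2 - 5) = (c^2 - 4*c + 3)/(c^2 + 3*c - 10)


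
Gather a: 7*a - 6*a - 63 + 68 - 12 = a - 7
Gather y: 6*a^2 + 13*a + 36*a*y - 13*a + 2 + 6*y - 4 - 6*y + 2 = 6*a^2 + 36*a*y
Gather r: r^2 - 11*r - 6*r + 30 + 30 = r^2 - 17*r + 60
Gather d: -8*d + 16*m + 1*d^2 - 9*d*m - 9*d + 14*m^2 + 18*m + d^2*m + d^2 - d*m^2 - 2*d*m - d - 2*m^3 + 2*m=d^2*(m + 2) + d*(-m^2 - 11*m - 18) - 2*m^3 + 14*m^2 + 36*m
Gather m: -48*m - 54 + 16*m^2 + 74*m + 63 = 16*m^2 + 26*m + 9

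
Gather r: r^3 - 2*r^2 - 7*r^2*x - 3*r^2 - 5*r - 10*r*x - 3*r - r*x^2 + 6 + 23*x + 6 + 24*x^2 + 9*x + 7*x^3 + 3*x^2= r^3 + r^2*(-7*x - 5) + r*(-x^2 - 10*x - 8) + 7*x^3 + 27*x^2 + 32*x + 12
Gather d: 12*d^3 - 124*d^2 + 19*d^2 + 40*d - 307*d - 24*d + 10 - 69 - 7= 12*d^3 - 105*d^2 - 291*d - 66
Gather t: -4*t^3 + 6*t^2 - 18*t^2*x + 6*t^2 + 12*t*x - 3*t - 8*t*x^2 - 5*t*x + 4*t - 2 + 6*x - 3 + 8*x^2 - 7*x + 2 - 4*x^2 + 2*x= -4*t^3 + t^2*(12 - 18*x) + t*(-8*x^2 + 7*x + 1) + 4*x^2 + x - 3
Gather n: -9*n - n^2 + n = -n^2 - 8*n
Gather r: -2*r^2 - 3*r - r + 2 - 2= -2*r^2 - 4*r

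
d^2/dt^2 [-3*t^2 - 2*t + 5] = -6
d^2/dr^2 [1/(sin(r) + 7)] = (7*sin(r) + cos(r)^2 + 1)/(sin(r) + 7)^3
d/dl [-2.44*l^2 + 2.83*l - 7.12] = 2.83 - 4.88*l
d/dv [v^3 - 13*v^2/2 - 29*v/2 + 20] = 3*v^2 - 13*v - 29/2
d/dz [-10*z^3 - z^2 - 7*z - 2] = -30*z^2 - 2*z - 7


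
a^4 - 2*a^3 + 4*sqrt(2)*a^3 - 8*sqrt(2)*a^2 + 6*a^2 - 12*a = a*(a - 2)*(a + sqrt(2))*(a + 3*sqrt(2))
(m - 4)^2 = m^2 - 8*m + 16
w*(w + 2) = w^2 + 2*w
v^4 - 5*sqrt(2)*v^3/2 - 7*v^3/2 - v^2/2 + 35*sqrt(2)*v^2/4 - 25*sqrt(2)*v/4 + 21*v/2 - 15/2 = (v - 5/2)*(v - 1)*(v - 3*sqrt(2))*(v + sqrt(2)/2)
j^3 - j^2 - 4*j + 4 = (j - 2)*(j - 1)*(j + 2)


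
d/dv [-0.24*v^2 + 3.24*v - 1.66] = 3.24 - 0.48*v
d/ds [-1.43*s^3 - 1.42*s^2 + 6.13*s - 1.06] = -4.29*s^2 - 2.84*s + 6.13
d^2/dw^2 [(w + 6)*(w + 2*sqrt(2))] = 2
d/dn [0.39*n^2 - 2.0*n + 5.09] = 0.78*n - 2.0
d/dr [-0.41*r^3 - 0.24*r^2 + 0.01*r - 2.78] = -1.23*r^2 - 0.48*r + 0.01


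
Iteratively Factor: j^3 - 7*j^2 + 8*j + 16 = (j - 4)*(j^2 - 3*j - 4) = (j - 4)*(j + 1)*(j - 4)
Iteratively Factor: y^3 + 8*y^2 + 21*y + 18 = (y + 3)*(y^2 + 5*y + 6) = (y + 3)^2*(y + 2)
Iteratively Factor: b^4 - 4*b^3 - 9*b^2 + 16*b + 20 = (b - 2)*(b^3 - 2*b^2 - 13*b - 10) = (b - 5)*(b - 2)*(b^2 + 3*b + 2) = (b - 5)*(b - 2)*(b + 2)*(b + 1)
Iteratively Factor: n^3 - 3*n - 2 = (n - 2)*(n^2 + 2*n + 1) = (n - 2)*(n + 1)*(n + 1)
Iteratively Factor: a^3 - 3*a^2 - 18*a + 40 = (a - 2)*(a^2 - a - 20) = (a - 2)*(a + 4)*(a - 5)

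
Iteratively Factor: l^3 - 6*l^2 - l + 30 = (l - 5)*(l^2 - l - 6) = (l - 5)*(l + 2)*(l - 3)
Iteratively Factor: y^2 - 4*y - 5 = (y - 5)*(y + 1)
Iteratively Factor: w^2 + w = (w + 1)*(w)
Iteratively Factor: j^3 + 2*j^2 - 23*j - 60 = (j + 3)*(j^2 - j - 20) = (j - 5)*(j + 3)*(j + 4)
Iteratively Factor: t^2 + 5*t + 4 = (t + 4)*(t + 1)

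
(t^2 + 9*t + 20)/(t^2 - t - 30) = (t + 4)/(t - 6)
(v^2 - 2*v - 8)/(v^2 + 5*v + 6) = (v - 4)/(v + 3)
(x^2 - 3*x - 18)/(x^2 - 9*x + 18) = (x + 3)/(x - 3)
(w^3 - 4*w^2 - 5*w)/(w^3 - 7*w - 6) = w*(w - 5)/(w^2 - w - 6)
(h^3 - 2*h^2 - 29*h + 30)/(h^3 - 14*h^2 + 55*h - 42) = (h + 5)/(h - 7)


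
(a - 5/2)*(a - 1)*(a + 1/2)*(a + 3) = a^4 - 33*a^2/4 + 7*a/2 + 15/4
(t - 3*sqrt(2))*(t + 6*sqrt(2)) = t^2 + 3*sqrt(2)*t - 36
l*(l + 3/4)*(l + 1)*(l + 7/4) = l^4 + 7*l^3/2 + 61*l^2/16 + 21*l/16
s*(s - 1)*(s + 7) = s^3 + 6*s^2 - 7*s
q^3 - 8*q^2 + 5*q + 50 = (q - 5)^2*(q + 2)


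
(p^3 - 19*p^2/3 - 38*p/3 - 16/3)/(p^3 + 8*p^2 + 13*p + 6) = (3*p^2 - 22*p - 16)/(3*(p^2 + 7*p + 6))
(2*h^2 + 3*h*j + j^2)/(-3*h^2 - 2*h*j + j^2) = (-2*h - j)/(3*h - j)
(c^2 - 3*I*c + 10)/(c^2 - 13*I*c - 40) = (c + 2*I)/(c - 8*I)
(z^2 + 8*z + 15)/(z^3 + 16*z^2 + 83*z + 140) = (z + 3)/(z^2 + 11*z + 28)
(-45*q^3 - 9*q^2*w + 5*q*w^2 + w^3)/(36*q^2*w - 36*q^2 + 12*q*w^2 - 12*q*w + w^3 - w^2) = (-45*q^3 - 9*q^2*w + 5*q*w^2 + w^3)/(36*q^2*w - 36*q^2 + 12*q*w^2 - 12*q*w + w^3 - w^2)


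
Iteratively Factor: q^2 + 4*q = (q)*(q + 4)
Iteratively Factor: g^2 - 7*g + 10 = (g - 2)*(g - 5)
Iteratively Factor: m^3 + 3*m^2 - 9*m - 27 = (m + 3)*(m^2 - 9) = (m - 3)*(m + 3)*(m + 3)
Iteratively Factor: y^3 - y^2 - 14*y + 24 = (y - 3)*(y^2 + 2*y - 8) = (y - 3)*(y - 2)*(y + 4)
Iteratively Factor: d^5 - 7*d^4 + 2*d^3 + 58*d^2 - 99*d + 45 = (d + 3)*(d^4 - 10*d^3 + 32*d^2 - 38*d + 15) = (d - 1)*(d + 3)*(d^3 - 9*d^2 + 23*d - 15) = (d - 5)*(d - 1)*(d + 3)*(d^2 - 4*d + 3) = (d - 5)*(d - 3)*(d - 1)*(d + 3)*(d - 1)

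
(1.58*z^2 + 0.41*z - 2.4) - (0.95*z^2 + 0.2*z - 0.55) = 0.63*z^2 + 0.21*z - 1.85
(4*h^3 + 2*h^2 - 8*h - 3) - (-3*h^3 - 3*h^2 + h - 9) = 7*h^3 + 5*h^2 - 9*h + 6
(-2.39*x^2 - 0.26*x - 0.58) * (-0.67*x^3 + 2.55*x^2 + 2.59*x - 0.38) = 1.6013*x^5 - 5.9203*x^4 - 6.4645*x^3 - 1.2442*x^2 - 1.4034*x + 0.2204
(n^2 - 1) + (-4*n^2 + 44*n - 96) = -3*n^2 + 44*n - 97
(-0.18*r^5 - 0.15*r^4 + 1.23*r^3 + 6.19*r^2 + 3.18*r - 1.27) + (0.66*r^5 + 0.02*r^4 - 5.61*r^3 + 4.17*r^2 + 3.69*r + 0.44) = 0.48*r^5 - 0.13*r^4 - 4.38*r^3 + 10.36*r^2 + 6.87*r - 0.83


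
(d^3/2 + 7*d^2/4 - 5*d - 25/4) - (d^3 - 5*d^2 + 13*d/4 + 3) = -d^3/2 + 27*d^2/4 - 33*d/4 - 37/4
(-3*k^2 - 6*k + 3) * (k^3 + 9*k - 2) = -3*k^5 - 6*k^4 - 24*k^3 - 48*k^2 + 39*k - 6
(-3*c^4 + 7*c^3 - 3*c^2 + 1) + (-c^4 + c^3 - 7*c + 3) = -4*c^4 + 8*c^3 - 3*c^2 - 7*c + 4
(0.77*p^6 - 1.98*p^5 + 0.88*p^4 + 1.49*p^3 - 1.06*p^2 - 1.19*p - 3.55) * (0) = 0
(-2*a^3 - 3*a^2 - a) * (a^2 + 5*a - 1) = -2*a^5 - 13*a^4 - 14*a^3 - 2*a^2 + a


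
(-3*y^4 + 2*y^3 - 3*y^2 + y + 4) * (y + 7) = -3*y^5 - 19*y^4 + 11*y^3 - 20*y^2 + 11*y + 28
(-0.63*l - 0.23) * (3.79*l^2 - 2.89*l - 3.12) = -2.3877*l^3 + 0.949*l^2 + 2.6303*l + 0.7176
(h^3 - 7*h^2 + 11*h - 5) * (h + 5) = h^4 - 2*h^3 - 24*h^2 + 50*h - 25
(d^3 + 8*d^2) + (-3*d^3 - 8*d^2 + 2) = 2 - 2*d^3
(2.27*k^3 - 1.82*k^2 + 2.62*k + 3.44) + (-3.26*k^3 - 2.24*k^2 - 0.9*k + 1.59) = -0.99*k^3 - 4.06*k^2 + 1.72*k + 5.03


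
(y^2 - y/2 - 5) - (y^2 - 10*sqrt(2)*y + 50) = -y/2 + 10*sqrt(2)*y - 55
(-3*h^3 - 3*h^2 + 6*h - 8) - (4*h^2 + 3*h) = -3*h^3 - 7*h^2 + 3*h - 8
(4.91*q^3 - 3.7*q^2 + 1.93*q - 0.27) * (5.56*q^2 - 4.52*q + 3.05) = 27.2996*q^5 - 42.7652*q^4 + 42.4303*q^3 - 21.5098*q^2 + 7.1069*q - 0.8235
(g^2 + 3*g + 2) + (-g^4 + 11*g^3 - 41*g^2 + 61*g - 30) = -g^4 + 11*g^3 - 40*g^2 + 64*g - 28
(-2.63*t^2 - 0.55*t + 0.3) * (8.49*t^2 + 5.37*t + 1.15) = -22.3287*t^4 - 18.7926*t^3 - 3.431*t^2 + 0.9785*t + 0.345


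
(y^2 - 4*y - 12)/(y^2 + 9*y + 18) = (y^2 - 4*y - 12)/(y^2 + 9*y + 18)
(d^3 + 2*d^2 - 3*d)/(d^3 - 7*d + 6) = d/(d - 2)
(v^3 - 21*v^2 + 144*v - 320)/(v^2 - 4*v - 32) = (v^2 - 13*v + 40)/(v + 4)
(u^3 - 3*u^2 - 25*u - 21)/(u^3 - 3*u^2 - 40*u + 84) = (u^2 + 4*u + 3)/(u^2 + 4*u - 12)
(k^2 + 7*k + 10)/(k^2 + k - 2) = (k + 5)/(k - 1)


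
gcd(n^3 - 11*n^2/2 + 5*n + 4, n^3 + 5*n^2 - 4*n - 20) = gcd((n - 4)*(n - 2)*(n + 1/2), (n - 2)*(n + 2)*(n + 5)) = n - 2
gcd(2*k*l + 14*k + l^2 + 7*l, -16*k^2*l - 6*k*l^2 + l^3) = 2*k + l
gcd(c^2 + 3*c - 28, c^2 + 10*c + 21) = c + 7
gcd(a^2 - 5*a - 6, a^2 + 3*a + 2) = a + 1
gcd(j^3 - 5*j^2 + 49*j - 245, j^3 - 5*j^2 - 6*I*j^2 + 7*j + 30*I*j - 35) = j^2 + j*(-5 - 7*I) + 35*I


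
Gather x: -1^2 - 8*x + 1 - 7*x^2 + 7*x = -7*x^2 - x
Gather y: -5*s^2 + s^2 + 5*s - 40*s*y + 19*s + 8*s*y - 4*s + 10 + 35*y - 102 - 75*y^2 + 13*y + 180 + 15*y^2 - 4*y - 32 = -4*s^2 + 20*s - 60*y^2 + y*(44 - 32*s) + 56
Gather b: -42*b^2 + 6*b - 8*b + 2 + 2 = -42*b^2 - 2*b + 4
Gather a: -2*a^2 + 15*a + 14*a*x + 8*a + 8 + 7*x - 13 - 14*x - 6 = -2*a^2 + a*(14*x + 23) - 7*x - 11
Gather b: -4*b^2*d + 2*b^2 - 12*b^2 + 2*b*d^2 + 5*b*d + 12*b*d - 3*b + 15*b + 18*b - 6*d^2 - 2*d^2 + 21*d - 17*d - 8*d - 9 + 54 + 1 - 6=b^2*(-4*d - 10) + b*(2*d^2 + 17*d + 30) - 8*d^2 - 4*d + 40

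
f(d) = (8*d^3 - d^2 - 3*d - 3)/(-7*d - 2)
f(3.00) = -8.48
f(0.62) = 0.53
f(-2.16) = -6.24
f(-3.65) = -16.75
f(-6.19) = -46.46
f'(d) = (24*d^2 - 2*d - 3)/(-7*d - 2) + 7*(8*d^3 - d^2 - 3*d - 3)/(-7*d - 2)^2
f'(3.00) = -6.42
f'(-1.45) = 3.53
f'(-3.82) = 9.17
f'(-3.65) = 8.78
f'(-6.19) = 14.61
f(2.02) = -3.27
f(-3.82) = -18.27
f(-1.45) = -3.08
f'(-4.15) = 9.93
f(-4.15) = -21.43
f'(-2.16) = 5.31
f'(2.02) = -4.21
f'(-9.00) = 21.04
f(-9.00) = -96.54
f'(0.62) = -1.37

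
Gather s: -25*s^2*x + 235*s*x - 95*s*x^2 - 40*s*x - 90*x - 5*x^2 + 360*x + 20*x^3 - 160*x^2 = -25*s^2*x + s*(-95*x^2 + 195*x) + 20*x^3 - 165*x^2 + 270*x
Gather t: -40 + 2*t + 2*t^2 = 2*t^2 + 2*t - 40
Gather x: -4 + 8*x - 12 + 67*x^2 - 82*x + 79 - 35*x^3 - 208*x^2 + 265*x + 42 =-35*x^3 - 141*x^2 + 191*x + 105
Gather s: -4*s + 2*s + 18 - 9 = 9 - 2*s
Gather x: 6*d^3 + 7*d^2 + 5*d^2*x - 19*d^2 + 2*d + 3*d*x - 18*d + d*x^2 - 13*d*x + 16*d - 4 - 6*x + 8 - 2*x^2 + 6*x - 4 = 6*d^3 - 12*d^2 + x^2*(d - 2) + x*(5*d^2 - 10*d)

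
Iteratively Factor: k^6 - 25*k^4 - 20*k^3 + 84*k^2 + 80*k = (k - 2)*(k^5 + 2*k^4 - 21*k^3 - 62*k^2 - 40*k) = (k - 2)*(k + 2)*(k^4 - 21*k^2 - 20*k) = (k - 2)*(k + 2)*(k + 4)*(k^3 - 4*k^2 - 5*k) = k*(k - 2)*(k + 2)*(k + 4)*(k^2 - 4*k - 5) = k*(k - 2)*(k + 1)*(k + 2)*(k + 4)*(k - 5)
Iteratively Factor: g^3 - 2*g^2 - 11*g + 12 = (g + 3)*(g^2 - 5*g + 4) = (g - 4)*(g + 3)*(g - 1)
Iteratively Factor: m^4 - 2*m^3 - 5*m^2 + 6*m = (m)*(m^3 - 2*m^2 - 5*m + 6) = m*(m - 1)*(m^2 - m - 6) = m*(m - 1)*(m + 2)*(m - 3)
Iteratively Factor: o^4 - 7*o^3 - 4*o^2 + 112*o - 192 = (o - 4)*(o^3 - 3*o^2 - 16*o + 48) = (o - 4)^2*(o^2 + o - 12) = (o - 4)^2*(o - 3)*(o + 4)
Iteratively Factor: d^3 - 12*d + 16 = (d + 4)*(d^2 - 4*d + 4) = (d - 2)*(d + 4)*(d - 2)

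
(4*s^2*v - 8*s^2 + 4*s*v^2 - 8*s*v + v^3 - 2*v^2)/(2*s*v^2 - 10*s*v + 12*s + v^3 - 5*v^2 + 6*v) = (2*s + v)/(v - 3)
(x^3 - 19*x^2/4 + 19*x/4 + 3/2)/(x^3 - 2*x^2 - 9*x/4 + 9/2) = (4*x^2 - 11*x - 3)/(4*x^2 - 9)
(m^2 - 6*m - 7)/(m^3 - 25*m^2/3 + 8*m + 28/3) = 3*(m + 1)/(3*m^2 - 4*m - 4)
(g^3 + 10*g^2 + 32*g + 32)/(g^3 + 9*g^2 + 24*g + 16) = (g + 2)/(g + 1)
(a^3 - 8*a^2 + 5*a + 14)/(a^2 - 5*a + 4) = (a^3 - 8*a^2 + 5*a + 14)/(a^2 - 5*a + 4)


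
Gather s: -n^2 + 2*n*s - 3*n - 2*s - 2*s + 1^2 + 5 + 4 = -n^2 - 3*n + s*(2*n - 4) + 10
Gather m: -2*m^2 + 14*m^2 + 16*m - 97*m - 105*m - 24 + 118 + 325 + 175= 12*m^2 - 186*m + 594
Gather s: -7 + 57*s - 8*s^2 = -8*s^2 + 57*s - 7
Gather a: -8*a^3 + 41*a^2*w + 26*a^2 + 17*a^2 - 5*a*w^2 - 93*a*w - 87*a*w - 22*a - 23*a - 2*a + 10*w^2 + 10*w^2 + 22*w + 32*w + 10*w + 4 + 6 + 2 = -8*a^3 + a^2*(41*w + 43) + a*(-5*w^2 - 180*w - 47) + 20*w^2 + 64*w + 12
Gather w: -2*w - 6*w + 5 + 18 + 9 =32 - 8*w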